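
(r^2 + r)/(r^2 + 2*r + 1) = r/(r + 1)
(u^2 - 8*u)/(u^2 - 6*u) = (u - 8)/(u - 6)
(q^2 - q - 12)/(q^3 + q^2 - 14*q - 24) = 1/(q + 2)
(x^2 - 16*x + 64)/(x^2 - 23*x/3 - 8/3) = 3*(x - 8)/(3*x + 1)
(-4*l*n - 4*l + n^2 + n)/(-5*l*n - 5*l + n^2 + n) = (4*l - n)/(5*l - n)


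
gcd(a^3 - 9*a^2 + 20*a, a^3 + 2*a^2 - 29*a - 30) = a - 5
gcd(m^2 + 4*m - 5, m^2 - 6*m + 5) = m - 1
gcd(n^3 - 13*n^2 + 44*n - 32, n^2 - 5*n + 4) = n^2 - 5*n + 4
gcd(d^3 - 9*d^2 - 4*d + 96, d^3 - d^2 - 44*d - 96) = d^2 - 5*d - 24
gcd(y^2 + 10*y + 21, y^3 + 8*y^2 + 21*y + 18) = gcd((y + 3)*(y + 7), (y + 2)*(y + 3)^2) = y + 3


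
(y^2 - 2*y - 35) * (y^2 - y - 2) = y^4 - 3*y^3 - 35*y^2 + 39*y + 70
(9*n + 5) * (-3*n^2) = -27*n^3 - 15*n^2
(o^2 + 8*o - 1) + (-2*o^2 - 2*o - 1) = -o^2 + 6*o - 2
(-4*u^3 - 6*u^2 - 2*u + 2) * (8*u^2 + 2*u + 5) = -32*u^5 - 56*u^4 - 48*u^3 - 18*u^2 - 6*u + 10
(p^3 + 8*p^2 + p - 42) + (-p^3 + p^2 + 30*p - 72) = 9*p^2 + 31*p - 114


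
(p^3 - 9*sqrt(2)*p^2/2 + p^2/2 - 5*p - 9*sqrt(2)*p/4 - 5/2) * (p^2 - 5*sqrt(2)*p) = p^5 - 19*sqrt(2)*p^4/2 + p^4/2 - 19*sqrt(2)*p^3/4 + 40*p^3 + 20*p^2 + 25*sqrt(2)*p^2 + 25*sqrt(2)*p/2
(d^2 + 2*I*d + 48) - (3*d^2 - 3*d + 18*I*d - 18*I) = -2*d^2 + 3*d - 16*I*d + 48 + 18*I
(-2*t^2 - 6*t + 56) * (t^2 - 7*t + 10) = -2*t^4 + 8*t^3 + 78*t^2 - 452*t + 560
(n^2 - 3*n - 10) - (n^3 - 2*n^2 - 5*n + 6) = -n^3 + 3*n^2 + 2*n - 16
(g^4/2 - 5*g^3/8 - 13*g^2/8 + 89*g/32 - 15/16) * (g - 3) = g^5/2 - 17*g^4/8 + g^3/4 + 245*g^2/32 - 297*g/32 + 45/16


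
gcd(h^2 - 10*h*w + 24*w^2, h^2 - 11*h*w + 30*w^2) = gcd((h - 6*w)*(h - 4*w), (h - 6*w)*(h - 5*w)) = -h + 6*w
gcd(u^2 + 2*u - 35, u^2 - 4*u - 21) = 1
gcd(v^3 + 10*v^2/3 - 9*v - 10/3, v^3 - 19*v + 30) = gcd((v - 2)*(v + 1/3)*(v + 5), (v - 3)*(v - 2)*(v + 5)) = v^2 + 3*v - 10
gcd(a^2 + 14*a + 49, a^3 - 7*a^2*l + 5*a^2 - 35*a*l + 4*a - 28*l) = 1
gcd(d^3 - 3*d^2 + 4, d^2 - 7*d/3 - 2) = 1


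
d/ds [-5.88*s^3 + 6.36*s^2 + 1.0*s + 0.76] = -17.64*s^2 + 12.72*s + 1.0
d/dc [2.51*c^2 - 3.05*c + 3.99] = 5.02*c - 3.05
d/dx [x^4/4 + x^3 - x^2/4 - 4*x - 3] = x^3 + 3*x^2 - x/2 - 4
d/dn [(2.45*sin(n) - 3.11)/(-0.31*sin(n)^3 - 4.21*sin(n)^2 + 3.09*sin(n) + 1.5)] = (1.519*sin(n)^3 + 7.4222*sin(n)^2 - 26.1862*sin(n) + 13.2849)*cos(n)/(0.0961*sin(n)^6 + 2.6102*sin(n)^5 + 15.8083*sin(n)^4 - 26.9478*sin(n)^3 - 3.0819*sin(n)^2 + 9.27*sin(n) + 2.25)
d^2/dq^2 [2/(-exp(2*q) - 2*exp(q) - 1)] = (4 - 8*exp(q))*exp(q)/(exp(4*q) + 4*exp(3*q) + 6*exp(2*q) + 4*exp(q) + 1)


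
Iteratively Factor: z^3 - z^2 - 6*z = (z - 3)*(z^2 + 2*z) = z*(z - 3)*(z + 2)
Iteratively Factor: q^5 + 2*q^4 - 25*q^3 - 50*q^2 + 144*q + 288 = (q - 4)*(q^4 + 6*q^3 - q^2 - 54*q - 72) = (q - 4)*(q + 3)*(q^3 + 3*q^2 - 10*q - 24) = (q - 4)*(q + 3)*(q + 4)*(q^2 - q - 6) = (q - 4)*(q + 2)*(q + 3)*(q + 4)*(q - 3)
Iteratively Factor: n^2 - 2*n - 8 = (n + 2)*(n - 4)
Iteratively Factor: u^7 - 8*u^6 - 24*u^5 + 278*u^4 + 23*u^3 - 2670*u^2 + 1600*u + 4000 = (u + 1)*(u^6 - 9*u^5 - 15*u^4 + 293*u^3 - 270*u^2 - 2400*u + 4000) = (u - 2)*(u + 1)*(u^5 - 7*u^4 - 29*u^3 + 235*u^2 + 200*u - 2000) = (u - 2)*(u + 1)*(u + 4)*(u^4 - 11*u^3 + 15*u^2 + 175*u - 500) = (u - 5)*(u - 2)*(u + 1)*(u + 4)*(u^3 - 6*u^2 - 15*u + 100) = (u - 5)*(u - 2)*(u + 1)*(u + 4)^2*(u^2 - 10*u + 25) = (u - 5)^2*(u - 2)*(u + 1)*(u + 4)^2*(u - 5)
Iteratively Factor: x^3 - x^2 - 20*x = (x + 4)*(x^2 - 5*x) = (x - 5)*(x + 4)*(x)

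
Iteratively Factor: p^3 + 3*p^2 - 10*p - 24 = (p + 2)*(p^2 + p - 12) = (p + 2)*(p + 4)*(p - 3)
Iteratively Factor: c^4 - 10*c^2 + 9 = (c + 1)*(c^3 - c^2 - 9*c + 9) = (c - 3)*(c + 1)*(c^2 + 2*c - 3) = (c - 3)*(c + 1)*(c + 3)*(c - 1)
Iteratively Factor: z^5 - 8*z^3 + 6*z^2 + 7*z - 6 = (z - 2)*(z^4 + 2*z^3 - 4*z^2 - 2*z + 3) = (z - 2)*(z + 1)*(z^3 + z^2 - 5*z + 3) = (z - 2)*(z + 1)*(z + 3)*(z^2 - 2*z + 1) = (z - 2)*(z - 1)*(z + 1)*(z + 3)*(z - 1)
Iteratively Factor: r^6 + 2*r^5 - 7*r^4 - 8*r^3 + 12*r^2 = (r - 2)*(r^5 + 4*r^4 + r^3 - 6*r^2) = r*(r - 2)*(r^4 + 4*r^3 + r^2 - 6*r) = r*(r - 2)*(r + 3)*(r^3 + r^2 - 2*r) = r*(r - 2)*(r - 1)*(r + 3)*(r^2 + 2*r) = r^2*(r - 2)*(r - 1)*(r + 3)*(r + 2)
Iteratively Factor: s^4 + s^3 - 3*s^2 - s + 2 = (s - 1)*(s^3 + 2*s^2 - s - 2) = (s - 1)^2*(s^2 + 3*s + 2) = (s - 1)^2*(s + 2)*(s + 1)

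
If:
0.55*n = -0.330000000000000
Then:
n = -0.60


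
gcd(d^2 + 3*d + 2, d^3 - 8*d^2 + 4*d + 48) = d + 2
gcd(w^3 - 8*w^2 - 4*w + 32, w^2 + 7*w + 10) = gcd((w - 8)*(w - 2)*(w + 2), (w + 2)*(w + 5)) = w + 2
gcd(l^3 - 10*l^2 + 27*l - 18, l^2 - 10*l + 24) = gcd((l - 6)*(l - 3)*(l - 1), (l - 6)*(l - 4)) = l - 6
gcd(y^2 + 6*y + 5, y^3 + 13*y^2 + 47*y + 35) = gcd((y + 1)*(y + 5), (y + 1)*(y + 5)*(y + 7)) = y^2 + 6*y + 5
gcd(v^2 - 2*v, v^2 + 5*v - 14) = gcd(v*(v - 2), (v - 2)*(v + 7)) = v - 2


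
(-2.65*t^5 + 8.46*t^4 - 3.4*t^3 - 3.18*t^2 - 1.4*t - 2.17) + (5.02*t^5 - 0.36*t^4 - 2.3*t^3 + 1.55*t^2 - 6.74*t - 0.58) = 2.37*t^5 + 8.1*t^4 - 5.7*t^3 - 1.63*t^2 - 8.14*t - 2.75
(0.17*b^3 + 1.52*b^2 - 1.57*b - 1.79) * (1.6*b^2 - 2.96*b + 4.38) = 0.272*b^5 + 1.9288*b^4 - 6.2666*b^3 + 8.4408*b^2 - 1.5782*b - 7.8402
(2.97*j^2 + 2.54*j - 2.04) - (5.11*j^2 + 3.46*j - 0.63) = -2.14*j^2 - 0.92*j - 1.41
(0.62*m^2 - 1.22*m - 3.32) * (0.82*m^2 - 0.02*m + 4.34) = 0.5084*m^4 - 1.0128*m^3 - 0.00719999999999963*m^2 - 5.2284*m - 14.4088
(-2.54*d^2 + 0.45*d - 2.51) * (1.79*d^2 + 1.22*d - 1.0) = -4.5466*d^4 - 2.2933*d^3 - 1.4039*d^2 - 3.5122*d + 2.51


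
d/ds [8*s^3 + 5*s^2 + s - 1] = 24*s^2 + 10*s + 1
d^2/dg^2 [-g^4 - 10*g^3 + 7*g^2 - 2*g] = -12*g^2 - 60*g + 14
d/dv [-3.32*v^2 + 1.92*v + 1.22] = 1.92 - 6.64*v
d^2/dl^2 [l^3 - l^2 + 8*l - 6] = 6*l - 2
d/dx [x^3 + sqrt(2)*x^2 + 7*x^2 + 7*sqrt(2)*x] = 3*x^2 + 2*sqrt(2)*x + 14*x + 7*sqrt(2)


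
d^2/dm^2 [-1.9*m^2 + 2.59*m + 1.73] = -3.80000000000000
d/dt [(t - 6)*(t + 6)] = 2*t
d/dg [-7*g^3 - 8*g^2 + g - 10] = -21*g^2 - 16*g + 1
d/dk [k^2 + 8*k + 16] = 2*k + 8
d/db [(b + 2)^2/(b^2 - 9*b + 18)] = (-13*b^2 + 28*b + 108)/(b^4 - 18*b^3 + 117*b^2 - 324*b + 324)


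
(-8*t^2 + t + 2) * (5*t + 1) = -40*t^3 - 3*t^2 + 11*t + 2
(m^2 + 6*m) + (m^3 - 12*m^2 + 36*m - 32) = m^3 - 11*m^2 + 42*m - 32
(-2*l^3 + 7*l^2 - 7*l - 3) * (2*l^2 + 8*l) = -4*l^5 - 2*l^4 + 42*l^3 - 62*l^2 - 24*l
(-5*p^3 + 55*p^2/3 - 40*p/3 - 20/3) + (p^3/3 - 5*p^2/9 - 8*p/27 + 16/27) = -14*p^3/3 + 160*p^2/9 - 368*p/27 - 164/27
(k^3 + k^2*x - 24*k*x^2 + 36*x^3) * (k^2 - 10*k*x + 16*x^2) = k^5 - 9*k^4*x - 18*k^3*x^2 + 292*k^2*x^3 - 744*k*x^4 + 576*x^5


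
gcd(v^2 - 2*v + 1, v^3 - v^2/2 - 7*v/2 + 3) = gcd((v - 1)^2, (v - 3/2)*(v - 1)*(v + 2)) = v - 1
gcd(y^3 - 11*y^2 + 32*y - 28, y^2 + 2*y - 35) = 1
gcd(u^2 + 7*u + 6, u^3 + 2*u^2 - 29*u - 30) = u^2 + 7*u + 6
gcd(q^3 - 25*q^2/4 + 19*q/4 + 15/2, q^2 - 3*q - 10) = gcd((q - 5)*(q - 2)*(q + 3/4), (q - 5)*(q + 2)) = q - 5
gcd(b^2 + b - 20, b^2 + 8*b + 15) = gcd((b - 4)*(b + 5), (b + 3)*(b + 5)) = b + 5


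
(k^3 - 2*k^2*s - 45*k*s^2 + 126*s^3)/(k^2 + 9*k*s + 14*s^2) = (k^2 - 9*k*s + 18*s^2)/(k + 2*s)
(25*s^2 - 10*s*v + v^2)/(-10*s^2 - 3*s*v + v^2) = (-5*s + v)/(2*s + v)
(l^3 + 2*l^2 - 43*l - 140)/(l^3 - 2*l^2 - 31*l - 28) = (l + 5)/(l + 1)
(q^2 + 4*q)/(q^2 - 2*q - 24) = q/(q - 6)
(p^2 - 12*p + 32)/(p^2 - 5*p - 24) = (p - 4)/(p + 3)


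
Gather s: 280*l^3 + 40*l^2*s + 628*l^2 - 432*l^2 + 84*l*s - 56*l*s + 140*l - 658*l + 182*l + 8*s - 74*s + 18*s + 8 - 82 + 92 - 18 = 280*l^3 + 196*l^2 - 336*l + s*(40*l^2 + 28*l - 48)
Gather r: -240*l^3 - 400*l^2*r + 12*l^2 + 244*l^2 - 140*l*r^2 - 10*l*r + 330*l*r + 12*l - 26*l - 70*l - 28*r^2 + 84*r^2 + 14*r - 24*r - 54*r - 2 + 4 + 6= -240*l^3 + 256*l^2 - 84*l + r^2*(56 - 140*l) + r*(-400*l^2 + 320*l - 64) + 8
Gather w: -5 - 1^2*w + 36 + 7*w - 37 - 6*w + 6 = 0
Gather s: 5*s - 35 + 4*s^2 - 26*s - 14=4*s^2 - 21*s - 49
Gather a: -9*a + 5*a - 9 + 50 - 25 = 16 - 4*a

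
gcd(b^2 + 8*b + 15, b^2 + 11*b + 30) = b + 5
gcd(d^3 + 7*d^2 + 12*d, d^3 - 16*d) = d^2 + 4*d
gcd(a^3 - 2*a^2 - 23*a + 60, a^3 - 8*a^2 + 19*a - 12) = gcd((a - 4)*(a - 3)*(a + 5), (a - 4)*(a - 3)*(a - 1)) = a^2 - 7*a + 12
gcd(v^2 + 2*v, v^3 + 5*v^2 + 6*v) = v^2 + 2*v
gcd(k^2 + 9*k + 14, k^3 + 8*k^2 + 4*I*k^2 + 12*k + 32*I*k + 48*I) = k + 2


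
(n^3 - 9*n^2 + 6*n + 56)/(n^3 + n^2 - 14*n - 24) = (n - 7)/(n + 3)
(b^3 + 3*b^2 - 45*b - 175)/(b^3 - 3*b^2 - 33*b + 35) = (b + 5)/(b - 1)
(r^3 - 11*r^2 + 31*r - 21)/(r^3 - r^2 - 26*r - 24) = (-r^3 + 11*r^2 - 31*r + 21)/(-r^3 + r^2 + 26*r + 24)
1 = 1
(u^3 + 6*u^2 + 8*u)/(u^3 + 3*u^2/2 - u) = 2*(u + 4)/(2*u - 1)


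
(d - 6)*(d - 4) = d^2 - 10*d + 24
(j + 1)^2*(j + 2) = j^3 + 4*j^2 + 5*j + 2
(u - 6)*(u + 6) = u^2 - 36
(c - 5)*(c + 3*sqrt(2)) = c^2 - 5*c + 3*sqrt(2)*c - 15*sqrt(2)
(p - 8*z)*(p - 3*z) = p^2 - 11*p*z + 24*z^2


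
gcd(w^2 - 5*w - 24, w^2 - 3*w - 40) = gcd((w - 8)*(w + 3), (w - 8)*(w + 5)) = w - 8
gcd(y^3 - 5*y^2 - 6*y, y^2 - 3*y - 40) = 1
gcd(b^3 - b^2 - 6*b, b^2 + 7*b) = b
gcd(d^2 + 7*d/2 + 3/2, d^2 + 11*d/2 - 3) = 1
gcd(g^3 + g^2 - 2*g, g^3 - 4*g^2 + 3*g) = g^2 - g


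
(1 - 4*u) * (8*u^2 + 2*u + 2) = -32*u^3 - 6*u + 2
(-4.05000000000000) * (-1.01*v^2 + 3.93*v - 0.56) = 4.0905*v^2 - 15.9165*v + 2.268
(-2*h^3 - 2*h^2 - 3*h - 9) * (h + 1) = -2*h^4 - 4*h^3 - 5*h^2 - 12*h - 9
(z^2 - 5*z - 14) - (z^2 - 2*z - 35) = 21 - 3*z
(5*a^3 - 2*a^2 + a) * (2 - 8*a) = -40*a^4 + 26*a^3 - 12*a^2 + 2*a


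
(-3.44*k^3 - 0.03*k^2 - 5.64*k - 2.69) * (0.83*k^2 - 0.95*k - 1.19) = -2.8552*k^5 + 3.2431*k^4 - 0.5591*k^3 + 3.161*k^2 + 9.2671*k + 3.2011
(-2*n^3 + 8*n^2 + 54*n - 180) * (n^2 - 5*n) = -2*n^5 + 18*n^4 + 14*n^3 - 450*n^2 + 900*n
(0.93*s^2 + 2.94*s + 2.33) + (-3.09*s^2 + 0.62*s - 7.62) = -2.16*s^2 + 3.56*s - 5.29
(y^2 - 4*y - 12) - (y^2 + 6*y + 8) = -10*y - 20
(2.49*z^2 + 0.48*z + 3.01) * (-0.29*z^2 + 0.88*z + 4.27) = -0.7221*z^4 + 2.052*z^3 + 10.1818*z^2 + 4.6984*z + 12.8527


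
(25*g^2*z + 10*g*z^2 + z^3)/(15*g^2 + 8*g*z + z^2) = z*(5*g + z)/(3*g + z)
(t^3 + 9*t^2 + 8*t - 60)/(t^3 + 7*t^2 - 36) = (t + 5)/(t + 3)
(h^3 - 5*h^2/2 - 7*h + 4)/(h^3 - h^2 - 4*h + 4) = (h^2 - 9*h/2 + 2)/(h^2 - 3*h + 2)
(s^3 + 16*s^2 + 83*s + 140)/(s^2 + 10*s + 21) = (s^2 + 9*s + 20)/(s + 3)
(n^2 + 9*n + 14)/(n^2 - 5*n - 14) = (n + 7)/(n - 7)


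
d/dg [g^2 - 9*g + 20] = 2*g - 9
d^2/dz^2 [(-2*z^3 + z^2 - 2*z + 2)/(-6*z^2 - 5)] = 2*(12*z^3 - 126*z^2 - 30*z + 35)/(216*z^6 + 540*z^4 + 450*z^2 + 125)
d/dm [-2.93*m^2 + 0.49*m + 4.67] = 0.49 - 5.86*m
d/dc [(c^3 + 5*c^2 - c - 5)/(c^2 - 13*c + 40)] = (c^4 - 26*c^3 + 56*c^2 + 410*c - 105)/(c^4 - 26*c^3 + 249*c^2 - 1040*c + 1600)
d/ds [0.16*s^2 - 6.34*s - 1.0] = 0.32*s - 6.34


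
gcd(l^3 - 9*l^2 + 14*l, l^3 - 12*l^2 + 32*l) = l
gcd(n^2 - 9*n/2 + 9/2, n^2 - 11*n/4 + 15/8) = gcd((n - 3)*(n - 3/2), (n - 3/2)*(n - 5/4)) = n - 3/2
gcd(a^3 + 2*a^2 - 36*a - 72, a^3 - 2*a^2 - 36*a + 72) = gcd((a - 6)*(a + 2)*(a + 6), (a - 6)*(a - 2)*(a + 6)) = a^2 - 36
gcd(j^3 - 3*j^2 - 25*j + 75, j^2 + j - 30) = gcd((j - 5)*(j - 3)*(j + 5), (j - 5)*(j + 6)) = j - 5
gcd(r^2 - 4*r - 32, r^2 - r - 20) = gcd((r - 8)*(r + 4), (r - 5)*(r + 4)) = r + 4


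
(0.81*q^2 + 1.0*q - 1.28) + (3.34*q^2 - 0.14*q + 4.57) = 4.15*q^2 + 0.86*q + 3.29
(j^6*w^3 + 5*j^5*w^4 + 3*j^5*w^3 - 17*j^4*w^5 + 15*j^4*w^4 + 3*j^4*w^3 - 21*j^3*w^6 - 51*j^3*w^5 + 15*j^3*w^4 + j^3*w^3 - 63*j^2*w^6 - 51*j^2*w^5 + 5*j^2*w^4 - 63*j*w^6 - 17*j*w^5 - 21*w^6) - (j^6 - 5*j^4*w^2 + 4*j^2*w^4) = j^6*w^3 - j^6 + 5*j^5*w^4 + 3*j^5*w^3 - 17*j^4*w^5 + 15*j^4*w^4 + 3*j^4*w^3 + 5*j^4*w^2 - 21*j^3*w^6 - 51*j^3*w^5 + 15*j^3*w^4 + j^3*w^3 - 63*j^2*w^6 - 51*j^2*w^5 + j^2*w^4 - 63*j*w^6 - 17*j*w^5 - 21*w^6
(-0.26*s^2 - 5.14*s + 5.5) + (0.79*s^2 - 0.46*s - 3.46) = 0.53*s^2 - 5.6*s + 2.04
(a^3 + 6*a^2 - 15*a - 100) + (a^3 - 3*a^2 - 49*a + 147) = 2*a^3 + 3*a^2 - 64*a + 47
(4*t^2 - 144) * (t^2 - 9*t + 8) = 4*t^4 - 36*t^3 - 112*t^2 + 1296*t - 1152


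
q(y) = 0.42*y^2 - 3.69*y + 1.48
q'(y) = 0.84*y - 3.69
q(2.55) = -5.20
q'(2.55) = -1.55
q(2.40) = -4.96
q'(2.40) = -1.67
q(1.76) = -3.71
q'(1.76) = -2.21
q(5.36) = -6.23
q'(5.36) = 0.81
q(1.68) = -3.53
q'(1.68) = -2.28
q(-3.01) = 16.39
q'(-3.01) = -6.22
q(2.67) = -5.38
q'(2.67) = -1.45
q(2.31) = -4.80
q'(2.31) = -1.75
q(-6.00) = 38.74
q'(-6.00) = -8.73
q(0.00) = 1.48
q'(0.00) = -3.69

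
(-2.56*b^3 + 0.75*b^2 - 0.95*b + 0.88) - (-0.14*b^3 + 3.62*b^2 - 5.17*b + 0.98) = -2.42*b^3 - 2.87*b^2 + 4.22*b - 0.1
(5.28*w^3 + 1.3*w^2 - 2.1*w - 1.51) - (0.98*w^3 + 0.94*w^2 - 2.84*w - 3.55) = 4.3*w^3 + 0.36*w^2 + 0.74*w + 2.04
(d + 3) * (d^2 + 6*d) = d^3 + 9*d^2 + 18*d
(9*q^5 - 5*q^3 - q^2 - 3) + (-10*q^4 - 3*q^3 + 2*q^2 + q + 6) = 9*q^5 - 10*q^4 - 8*q^3 + q^2 + q + 3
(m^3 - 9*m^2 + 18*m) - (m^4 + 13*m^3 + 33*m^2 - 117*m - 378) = -m^4 - 12*m^3 - 42*m^2 + 135*m + 378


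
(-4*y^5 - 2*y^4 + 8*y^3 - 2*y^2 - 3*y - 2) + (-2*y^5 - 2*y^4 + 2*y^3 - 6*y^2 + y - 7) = -6*y^5 - 4*y^4 + 10*y^3 - 8*y^2 - 2*y - 9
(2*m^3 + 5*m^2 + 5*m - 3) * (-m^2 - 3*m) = -2*m^5 - 11*m^4 - 20*m^3 - 12*m^2 + 9*m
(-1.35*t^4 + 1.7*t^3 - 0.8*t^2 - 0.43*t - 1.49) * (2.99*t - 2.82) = -4.0365*t^5 + 8.89*t^4 - 7.186*t^3 + 0.9703*t^2 - 3.2425*t + 4.2018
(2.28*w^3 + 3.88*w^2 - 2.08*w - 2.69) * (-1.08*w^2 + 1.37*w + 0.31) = -2.4624*w^5 - 1.0668*w^4 + 8.2688*w^3 + 1.2584*w^2 - 4.3301*w - 0.8339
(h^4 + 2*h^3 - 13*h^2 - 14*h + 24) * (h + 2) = h^5 + 4*h^4 - 9*h^3 - 40*h^2 - 4*h + 48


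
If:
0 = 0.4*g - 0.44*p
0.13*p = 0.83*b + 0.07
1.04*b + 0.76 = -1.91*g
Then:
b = -0.13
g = -0.33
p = -0.30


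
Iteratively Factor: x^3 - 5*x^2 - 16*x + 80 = (x - 5)*(x^2 - 16) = (x - 5)*(x + 4)*(x - 4)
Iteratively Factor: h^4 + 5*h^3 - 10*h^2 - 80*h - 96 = (h + 4)*(h^3 + h^2 - 14*h - 24) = (h + 2)*(h + 4)*(h^2 - h - 12) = (h + 2)*(h + 3)*(h + 4)*(h - 4)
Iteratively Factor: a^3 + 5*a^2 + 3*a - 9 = (a + 3)*(a^2 + 2*a - 3) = (a - 1)*(a + 3)*(a + 3)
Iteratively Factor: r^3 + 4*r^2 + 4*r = (r)*(r^2 + 4*r + 4) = r*(r + 2)*(r + 2)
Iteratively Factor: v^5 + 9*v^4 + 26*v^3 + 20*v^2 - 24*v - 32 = (v + 2)*(v^4 + 7*v^3 + 12*v^2 - 4*v - 16) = (v + 2)^2*(v^3 + 5*v^2 + 2*v - 8) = (v + 2)^3*(v^2 + 3*v - 4) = (v - 1)*(v + 2)^3*(v + 4)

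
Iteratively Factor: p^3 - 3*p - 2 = (p + 1)*(p^2 - p - 2) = (p - 2)*(p + 1)*(p + 1)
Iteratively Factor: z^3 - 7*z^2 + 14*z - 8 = (z - 1)*(z^2 - 6*z + 8) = (z - 4)*(z - 1)*(z - 2)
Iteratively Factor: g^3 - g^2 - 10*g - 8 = (g + 2)*(g^2 - 3*g - 4) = (g - 4)*(g + 2)*(g + 1)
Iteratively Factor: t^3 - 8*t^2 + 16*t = (t - 4)*(t^2 - 4*t) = t*(t - 4)*(t - 4)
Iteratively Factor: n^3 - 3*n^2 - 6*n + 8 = (n + 2)*(n^2 - 5*n + 4) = (n - 4)*(n + 2)*(n - 1)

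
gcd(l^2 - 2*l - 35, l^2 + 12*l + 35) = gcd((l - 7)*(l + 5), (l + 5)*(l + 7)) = l + 5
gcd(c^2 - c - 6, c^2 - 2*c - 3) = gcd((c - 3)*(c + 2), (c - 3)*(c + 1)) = c - 3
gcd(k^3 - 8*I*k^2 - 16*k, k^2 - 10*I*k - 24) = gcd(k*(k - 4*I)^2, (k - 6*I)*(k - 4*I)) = k - 4*I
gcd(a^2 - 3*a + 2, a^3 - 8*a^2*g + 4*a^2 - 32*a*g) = 1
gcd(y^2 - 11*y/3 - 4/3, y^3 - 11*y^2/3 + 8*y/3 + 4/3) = y + 1/3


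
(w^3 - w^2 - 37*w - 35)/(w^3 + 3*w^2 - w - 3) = (w^2 - 2*w - 35)/(w^2 + 2*w - 3)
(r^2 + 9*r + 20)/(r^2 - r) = (r^2 + 9*r + 20)/(r*(r - 1))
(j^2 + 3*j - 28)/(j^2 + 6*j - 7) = (j - 4)/(j - 1)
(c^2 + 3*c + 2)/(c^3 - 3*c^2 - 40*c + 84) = (c^2 + 3*c + 2)/(c^3 - 3*c^2 - 40*c + 84)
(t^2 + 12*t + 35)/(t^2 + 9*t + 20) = (t + 7)/(t + 4)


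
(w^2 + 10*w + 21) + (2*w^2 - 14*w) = 3*w^2 - 4*w + 21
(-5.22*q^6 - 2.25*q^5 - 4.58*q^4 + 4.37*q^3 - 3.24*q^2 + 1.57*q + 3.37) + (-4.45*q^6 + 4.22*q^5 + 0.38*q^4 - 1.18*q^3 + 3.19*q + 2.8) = -9.67*q^6 + 1.97*q^5 - 4.2*q^4 + 3.19*q^3 - 3.24*q^2 + 4.76*q + 6.17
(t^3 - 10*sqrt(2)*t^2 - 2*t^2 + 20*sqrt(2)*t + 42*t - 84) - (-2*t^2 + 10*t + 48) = t^3 - 10*sqrt(2)*t^2 + 20*sqrt(2)*t + 32*t - 132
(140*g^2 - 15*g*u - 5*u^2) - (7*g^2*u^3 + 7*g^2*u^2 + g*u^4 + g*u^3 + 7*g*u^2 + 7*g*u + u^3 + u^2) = -7*g^2*u^3 - 7*g^2*u^2 + 140*g^2 - g*u^4 - g*u^3 - 7*g*u^2 - 22*g*u - u^3 - 6*u^2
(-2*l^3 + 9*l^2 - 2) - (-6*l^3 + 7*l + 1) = 4*l^3 + 9*l^2 - 7*l - 3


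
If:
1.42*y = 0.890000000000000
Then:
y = 0.63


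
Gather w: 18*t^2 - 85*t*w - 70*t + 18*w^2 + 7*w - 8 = 18*t^2 - 70*t + 18*w^2 + w*(7 - 85*t) - 8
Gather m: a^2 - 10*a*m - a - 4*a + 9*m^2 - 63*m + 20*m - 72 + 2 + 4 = a^2 - 5*a + 9*m^2 + m*(-10*a - 43) - 66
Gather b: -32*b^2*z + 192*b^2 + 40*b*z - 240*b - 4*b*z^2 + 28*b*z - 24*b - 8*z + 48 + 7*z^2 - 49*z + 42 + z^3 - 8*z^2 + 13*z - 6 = b^2*(192 - 32*z) + b*(-4*z^2 + 68*z - 264) + z^3 - z^2 - 44*z + 84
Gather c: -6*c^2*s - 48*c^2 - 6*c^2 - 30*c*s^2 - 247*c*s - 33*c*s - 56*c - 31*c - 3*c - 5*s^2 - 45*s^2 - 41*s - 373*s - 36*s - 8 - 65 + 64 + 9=c^2*(-6*s - 54) + c*(-30*s^2 - 280*s - 90) - 50*s^2 - 450*s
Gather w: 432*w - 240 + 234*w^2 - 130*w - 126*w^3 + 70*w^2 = -126*w^3 + 304*w^2 + 302*w - 240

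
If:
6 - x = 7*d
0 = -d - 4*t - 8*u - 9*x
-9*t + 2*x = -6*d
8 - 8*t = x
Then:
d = 78/127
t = 100/127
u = -1211/508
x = 216/127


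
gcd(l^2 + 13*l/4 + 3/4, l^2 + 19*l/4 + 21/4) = l + 3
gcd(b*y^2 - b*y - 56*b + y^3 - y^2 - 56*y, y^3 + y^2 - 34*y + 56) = y + 7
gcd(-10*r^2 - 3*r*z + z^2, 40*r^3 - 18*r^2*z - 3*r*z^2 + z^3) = -5*r + z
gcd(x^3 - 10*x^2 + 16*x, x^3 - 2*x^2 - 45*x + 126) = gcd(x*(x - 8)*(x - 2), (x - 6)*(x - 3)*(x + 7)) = 1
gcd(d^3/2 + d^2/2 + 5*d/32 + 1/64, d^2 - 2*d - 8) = 1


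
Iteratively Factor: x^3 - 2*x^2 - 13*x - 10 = (x + 1)*(x^2 - 3*x - 10) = (x - 5)*(x + 1)*(x + 2)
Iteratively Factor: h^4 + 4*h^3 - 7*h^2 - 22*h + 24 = (h + 4)*(h^3 - 7*h + 6) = (h - 2)*(h + 4)*(h^2 + 2*h - 3) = (h - 2)*(h + 3)*(h + 4)*(h - 1)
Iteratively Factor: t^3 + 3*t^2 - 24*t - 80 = (t + 4)*(t^2 - t - 20) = (t - 5)*(t + 4)*(t + 4)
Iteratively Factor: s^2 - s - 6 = (s - 3)*(s + 2)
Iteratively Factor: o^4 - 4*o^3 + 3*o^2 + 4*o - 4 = (o - 2)*(o^3 - 2*o^2 - o + 2) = (o - 2)*(o + 1)*(o^2 - 3*o + 2) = (o - 2)*(o - 1)*(o + 1)*(o - 2)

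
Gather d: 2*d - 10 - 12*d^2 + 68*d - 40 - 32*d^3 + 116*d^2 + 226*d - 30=-32*d^3 + 104*d^2 + 296*d - 80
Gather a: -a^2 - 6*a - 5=-a^2 - 6*a - 5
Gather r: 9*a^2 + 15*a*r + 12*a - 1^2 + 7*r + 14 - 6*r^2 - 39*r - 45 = 9*a^2 + 12*a - 6*r^2 + r*(15*a - 32) - 32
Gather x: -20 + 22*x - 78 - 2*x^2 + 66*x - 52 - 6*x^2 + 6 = -8*x^2 + 88*x - 144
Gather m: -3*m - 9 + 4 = -3*m - 5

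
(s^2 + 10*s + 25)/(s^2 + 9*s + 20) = (s + 5)/(s + 4)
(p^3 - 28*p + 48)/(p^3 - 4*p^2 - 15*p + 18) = (p^3 - 28*p + 48)/(p^3 - 4*p^2 - 15*p + 18)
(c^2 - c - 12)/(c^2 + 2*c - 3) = (c - 4)/(c - 1)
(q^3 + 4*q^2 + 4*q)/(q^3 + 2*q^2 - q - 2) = q*(q + 2)/(q^2 - 1)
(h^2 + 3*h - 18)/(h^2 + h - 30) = (h - 3)/(h - 5)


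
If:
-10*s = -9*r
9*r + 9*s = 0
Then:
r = 0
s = 0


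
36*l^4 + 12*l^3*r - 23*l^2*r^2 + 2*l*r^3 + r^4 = (-3*l + r)*(-2*l + r)*(l + r)*(6*l + r)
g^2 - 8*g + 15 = (g - 5)*(g - 3)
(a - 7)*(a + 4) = a^2 - 3*a - 28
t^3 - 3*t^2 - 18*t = t*(t - 6)*(t + 3)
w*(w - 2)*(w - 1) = w^3 - 3*w^2 + 2*w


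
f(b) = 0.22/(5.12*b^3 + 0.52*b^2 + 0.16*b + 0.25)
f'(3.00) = -0.00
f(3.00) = 0.00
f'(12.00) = -0.00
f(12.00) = 0.00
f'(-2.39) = -0.00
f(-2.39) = -0.00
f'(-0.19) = -2.75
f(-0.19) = 1.08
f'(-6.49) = -0.00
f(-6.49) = -0.00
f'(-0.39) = -335.58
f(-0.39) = -5.94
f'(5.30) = -0.00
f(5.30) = 0.00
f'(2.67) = -0.00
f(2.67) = 0.00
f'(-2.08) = -0.01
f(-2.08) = -0.01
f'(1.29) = -0.04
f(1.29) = 0.02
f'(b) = 0.22*(-15.36*b^2 - 1.04*b - 0.16)/(5.12*b^3 + 0.52*b^2 + 0.16*b + 0.25)^2 = (-3.3792*b^2 - 0.2288*b - 0.0352)/(5.12*b^3 + 0.52*b^2 + 0.16*b + 0.25)^2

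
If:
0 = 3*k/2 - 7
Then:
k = 14/3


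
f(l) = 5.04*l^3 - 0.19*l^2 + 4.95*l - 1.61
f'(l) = 15.12*l^2 - 0.38*l + 4.95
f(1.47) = 21.27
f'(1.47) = 37.06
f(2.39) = 77.94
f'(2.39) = 90.41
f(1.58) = 25.62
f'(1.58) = 42.10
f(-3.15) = -176.62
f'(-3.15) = 156.18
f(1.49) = 22.02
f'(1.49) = 37.95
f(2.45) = 83.50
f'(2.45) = 94.78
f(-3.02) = -157.11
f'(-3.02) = 144.00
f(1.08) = 9.86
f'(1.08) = 22.18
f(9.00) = 3701.71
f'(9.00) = 1226.25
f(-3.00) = -154.25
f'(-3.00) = 142.17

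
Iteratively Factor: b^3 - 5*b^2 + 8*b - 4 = (b - 1)*(b^2 - 4*b + 4) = (b - 2)*(b - 1)*(b - 2)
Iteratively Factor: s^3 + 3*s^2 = (s)*(s^2 + 3*s) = s*(s + 3)*(s)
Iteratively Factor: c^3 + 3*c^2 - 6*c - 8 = (c + 1)*(c^2 + 2*c - 8) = (c - 2)*(c + 1)*(c + 4)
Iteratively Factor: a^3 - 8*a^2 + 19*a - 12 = (a - 4)*(a^2 - 4*a + 3) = (a - 4)*(a - 1)*(a - 3)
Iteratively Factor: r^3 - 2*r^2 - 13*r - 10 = (r - 5)*(r^2 + 3*r + 2) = (r - 5)*(r + 2)*(r + 1)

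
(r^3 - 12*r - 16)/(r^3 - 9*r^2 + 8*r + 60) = (r^2 - 2*r - 8)/(r^2 - 11*r + 30)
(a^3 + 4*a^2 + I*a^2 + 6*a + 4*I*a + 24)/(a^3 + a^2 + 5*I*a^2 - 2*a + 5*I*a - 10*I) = (a^3 + a^2*(4 + I) + a*(6 + 4*I) + 24)/(a^3 + a^2*(1 + 5*I) + a*(-2 + 5*I) - 10*I)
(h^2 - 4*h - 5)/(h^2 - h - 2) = (h - 5)/(h - 2)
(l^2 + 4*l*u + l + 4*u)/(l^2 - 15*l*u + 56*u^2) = (l^2 + 4*l*u + l + 4*u)/(l^2 - 15*l*u + 56*u^2)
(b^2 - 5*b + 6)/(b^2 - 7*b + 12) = (b - 2)/(b - 4)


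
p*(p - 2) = p^2 - 2*p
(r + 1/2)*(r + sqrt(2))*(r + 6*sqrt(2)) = r^3 + r^2/2 + 7*sqrt(2)*r^2 + 7*sqrt(2)*r/2 + 12*r + 6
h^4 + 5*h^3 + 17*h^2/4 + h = h*(h + 1/2)^2*(h + 4)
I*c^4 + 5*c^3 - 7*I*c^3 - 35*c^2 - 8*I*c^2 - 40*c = c*(c - 8)*(c - 5*I)*(I*c + I)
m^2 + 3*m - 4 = (m - 1)*(m + 4)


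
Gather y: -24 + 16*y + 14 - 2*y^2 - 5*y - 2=-2*y^2 + 11*y - 12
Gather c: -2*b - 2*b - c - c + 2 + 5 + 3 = -4*b - 2*c + 10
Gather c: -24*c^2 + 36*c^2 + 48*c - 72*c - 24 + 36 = 12*c^2 - 24*c + 12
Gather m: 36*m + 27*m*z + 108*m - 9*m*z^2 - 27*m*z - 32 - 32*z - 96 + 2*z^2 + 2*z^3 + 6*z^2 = m*(144 - 9*z^2) + 2*z^3 + 8*z^2 - 32*z - 128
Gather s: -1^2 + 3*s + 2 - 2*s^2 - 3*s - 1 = -2*s^2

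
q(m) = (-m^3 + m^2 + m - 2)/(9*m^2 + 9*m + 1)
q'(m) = (-18*m - 9)*(-m^3 + m^2 + m - 2)/(9*m^2 + 9*m + 1)^2 + (-3*m^2 + 2*m + 1)/(9*m^2 + 9*m + 1) = (-9*m^4 - 18*m^3 - 3*m^2 + 38*m + 19)/(81*m^4 + 162*m^3 + 99*m^2 + 18*m + 1)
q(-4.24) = 0.71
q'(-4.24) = -0.11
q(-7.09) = 1.02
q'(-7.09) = -0.11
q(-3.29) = 0.60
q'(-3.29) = -0.12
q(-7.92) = 1.11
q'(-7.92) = -0.11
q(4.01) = -0.26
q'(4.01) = -0.10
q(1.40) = -0.04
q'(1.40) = -0.02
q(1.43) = -0.04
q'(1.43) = -0.02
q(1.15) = -0.05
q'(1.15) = 0.03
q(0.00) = -2.00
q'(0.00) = 19.00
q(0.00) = -2.00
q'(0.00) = 19.00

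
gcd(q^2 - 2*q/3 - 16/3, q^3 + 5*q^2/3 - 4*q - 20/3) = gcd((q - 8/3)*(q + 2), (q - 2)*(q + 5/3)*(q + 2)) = q + 2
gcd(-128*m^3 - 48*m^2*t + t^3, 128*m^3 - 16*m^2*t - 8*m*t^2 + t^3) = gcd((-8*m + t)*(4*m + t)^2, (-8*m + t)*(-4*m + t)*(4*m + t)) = -32*m^2 - 4*m*t + t^2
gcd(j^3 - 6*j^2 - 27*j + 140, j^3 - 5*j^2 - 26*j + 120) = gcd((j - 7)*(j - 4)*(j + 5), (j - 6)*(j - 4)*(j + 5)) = j^2 + j - 20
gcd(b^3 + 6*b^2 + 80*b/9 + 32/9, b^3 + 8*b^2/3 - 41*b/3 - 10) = b + 2/3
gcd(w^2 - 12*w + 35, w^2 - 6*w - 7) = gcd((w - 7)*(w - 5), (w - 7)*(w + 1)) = w - 7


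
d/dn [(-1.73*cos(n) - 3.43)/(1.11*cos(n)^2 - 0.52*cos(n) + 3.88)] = (-1.9203*cos(n)^2 - 7.6146*cos(n) + 8.496)*sin(n)/(1.2321*cos(n)^4 - 1.1544*cos(n)^3 + 8.884*cos(n)^2 - 4.0352*cos(n) + 15.0544)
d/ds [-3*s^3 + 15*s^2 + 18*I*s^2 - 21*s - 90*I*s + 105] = -9*s^2 + s*(30 + 36*I) - 21 - 90*I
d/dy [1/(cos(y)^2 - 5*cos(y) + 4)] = (2*cos(y) - 5)*sin(y)/(cos(y)^2 - 5*cos(y) + 4)^2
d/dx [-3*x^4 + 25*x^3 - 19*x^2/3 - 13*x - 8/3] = -12*x^3 + 75*x^2 - 38*x/3 - 13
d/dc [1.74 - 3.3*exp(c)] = -3.3*exp(c)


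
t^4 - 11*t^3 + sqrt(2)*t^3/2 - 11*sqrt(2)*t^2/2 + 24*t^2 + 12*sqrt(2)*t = t*(t - 8)*(t - 3)*(t + sqrt(2)/2)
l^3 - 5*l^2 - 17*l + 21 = (l - 7)*(l - 1)*(l + 3)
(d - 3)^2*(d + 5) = d^3 - d^2 - 21*d + 45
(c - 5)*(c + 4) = c^2 - c - 20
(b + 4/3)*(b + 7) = b^2 + 25*b/3 + 28/3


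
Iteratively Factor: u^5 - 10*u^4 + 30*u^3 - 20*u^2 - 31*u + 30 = (u - 2)*(u^4 - 8*u^3 + 14*u^2 + 8*u - 15) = (u - 2)*(u + 1)*(u^3 - 9*u^2 + 23*u - 15) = (u - 2)*(u - 1)*(u + 1)*(u^2 - 8*u + 15) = (u - 3)*(u - 2)*(u - 1)*(u + 1)*(u - 5)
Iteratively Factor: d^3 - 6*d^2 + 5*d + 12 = (d - 3)*(d^2 - 3*d - 4) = (d - 3)*(d + 1)*(d - 4)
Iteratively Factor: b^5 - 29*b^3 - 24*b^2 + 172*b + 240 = (b - 3)*(b^4 + 3*b^3 - 20*b^2 - 84*b - 80) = (b - 3)*(b + 2)*(b^3 + b^2 - 22*b - 40) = (b - 5)*(b - 3)*(b + 2)*(b^2 + 6*b + 8) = (b - 5)*(b - 3)*(b + 2)*(b + 4)*(b + 2)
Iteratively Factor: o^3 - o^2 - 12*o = (o + 3)*(o^2 - 4*o) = o*(o + 3)*(o - 4)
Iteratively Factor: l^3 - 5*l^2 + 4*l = (l - 4)*(l^2 - l) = (l - 4)*(l - 1)*(l)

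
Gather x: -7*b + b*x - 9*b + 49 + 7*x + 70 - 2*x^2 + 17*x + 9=-16*b - 2*x^2 + x*(b + 24) + 128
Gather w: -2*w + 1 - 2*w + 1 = 2 - 4*w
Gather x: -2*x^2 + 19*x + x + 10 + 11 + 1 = -2*x^2 + 20*x + 22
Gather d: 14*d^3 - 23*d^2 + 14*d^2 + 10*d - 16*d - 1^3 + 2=14*d^3 - 9*d^2 - 6*d + 1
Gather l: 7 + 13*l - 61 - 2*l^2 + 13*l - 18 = -2*l^2 + 26*l - 72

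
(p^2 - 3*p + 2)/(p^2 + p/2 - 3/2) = 2*(p - 2)/(2*p + 3)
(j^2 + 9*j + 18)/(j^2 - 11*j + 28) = (j^2 + 9*j + 18)/(j^2 - 11*j + 28)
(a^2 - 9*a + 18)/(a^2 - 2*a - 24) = (a - 3)/(a + 4)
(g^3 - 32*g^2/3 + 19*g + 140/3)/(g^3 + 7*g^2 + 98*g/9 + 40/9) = 3*(g^2 - 12*g + 35)/(3*g^2 + 17*g + 10)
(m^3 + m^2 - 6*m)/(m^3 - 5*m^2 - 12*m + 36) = m/(m - 6)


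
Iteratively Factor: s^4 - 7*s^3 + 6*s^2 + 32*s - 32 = (s - 4)*(s^3 - 3*s^2 - 6*s + 8) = (s - 4)*(s - 1)*(s^2 - 2*s - 8) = (s - 4)*(s - 1)*(s + 2)*(s - 4)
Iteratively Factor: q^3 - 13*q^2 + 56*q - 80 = (q - 4)*(q^2 - 9*q + 20) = (q - 4)^2*(q - 5)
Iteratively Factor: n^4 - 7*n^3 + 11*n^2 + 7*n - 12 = (n - 1)*(n^3 - 6*n^2 + 5*n + 12) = (n - 4)*(n - 1)*(n^2 - 2*n - 3) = (n - 4)*(n - 1)*(n + 1)*(n - 3)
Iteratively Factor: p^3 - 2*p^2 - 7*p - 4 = (p - 4)*(p^2 + 2*p + 1) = (p - 4)*(p + 1)*(p + 1)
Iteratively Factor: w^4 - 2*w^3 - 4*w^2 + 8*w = (w - 2)*(w^3 - 4*w) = (w - 2)*(w + 2)*(w^2 - 2*w) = (w - 2)^2*(w + 2)*(w)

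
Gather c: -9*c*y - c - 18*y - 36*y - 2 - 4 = c*(-9*y - 1) - 54*y - 6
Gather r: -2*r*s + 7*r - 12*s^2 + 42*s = r*(7 - 2*s) - 12*s^2 + 42*s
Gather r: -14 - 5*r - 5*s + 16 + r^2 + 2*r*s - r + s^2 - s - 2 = r^2 + r*(2*s - 6) + s^2 - 6*s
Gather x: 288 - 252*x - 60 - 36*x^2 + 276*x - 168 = -36*x^2 + 24*x + 60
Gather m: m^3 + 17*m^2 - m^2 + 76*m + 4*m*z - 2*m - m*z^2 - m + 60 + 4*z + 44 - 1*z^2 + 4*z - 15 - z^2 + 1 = m^3 + 16*m^2 + m*(-z^2 + 4*z + 73) - 2*z^2 + 8*z + 90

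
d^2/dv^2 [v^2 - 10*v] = 2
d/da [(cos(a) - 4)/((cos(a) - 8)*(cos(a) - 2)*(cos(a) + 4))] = 2*(cos(a)^3 - 9*cos(a)^2 + 24*cos(a) + 16)*sin(a)/((cos(a) - 8)^2*(cos(a) - 2)^2*(cos(a) + 4)^2)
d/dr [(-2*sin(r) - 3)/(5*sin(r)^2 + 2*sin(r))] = 2*(5*cos(r) + 15/tan(r) + 3*cos(r)/sin(r)^2)/(5*sin(r) + 2)^2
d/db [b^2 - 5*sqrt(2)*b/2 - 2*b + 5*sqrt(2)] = 2*b - 5*sqrt(2)/2 - 2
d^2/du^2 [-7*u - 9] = 0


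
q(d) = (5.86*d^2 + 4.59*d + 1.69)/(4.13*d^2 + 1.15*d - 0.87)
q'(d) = (-8.26*d - 1.15)*(5.86*d^2 + 4.59*d + 1.69)/(4.13*d^2 + 1.15*d - 0.87)^2 + (11.72*d + 4.59)/(4.13*d^2 + 1.15*d - 0.87)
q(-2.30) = 1.21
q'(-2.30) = -0.04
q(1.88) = 1.95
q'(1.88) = -0.37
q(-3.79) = 1.27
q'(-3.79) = -0.03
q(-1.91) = 1.19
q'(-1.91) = -0.03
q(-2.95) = 1.24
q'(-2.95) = -0.04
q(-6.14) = 1.32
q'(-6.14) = -0.01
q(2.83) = 1.74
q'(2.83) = -0.14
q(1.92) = 1.94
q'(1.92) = -0.35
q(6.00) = 1.55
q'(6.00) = -0.02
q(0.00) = -1.94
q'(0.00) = -7.84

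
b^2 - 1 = (b - 1)*(b + 1)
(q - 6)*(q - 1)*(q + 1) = q^3 - 6*q^2 - q + 6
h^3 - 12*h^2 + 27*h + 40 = (h - 8)*(h - 5)*(h + 1)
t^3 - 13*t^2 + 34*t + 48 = (t - 8)*(t - 6)*(t + 1)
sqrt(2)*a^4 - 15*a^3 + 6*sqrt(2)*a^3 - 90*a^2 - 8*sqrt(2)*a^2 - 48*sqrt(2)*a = a*(a + 6)*(a - 8*sqrt(2))*(sqrt(2)*a + 1)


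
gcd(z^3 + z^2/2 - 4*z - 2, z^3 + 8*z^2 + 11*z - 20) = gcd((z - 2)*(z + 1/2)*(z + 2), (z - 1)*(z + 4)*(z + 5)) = 1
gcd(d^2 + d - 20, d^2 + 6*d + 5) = d + 5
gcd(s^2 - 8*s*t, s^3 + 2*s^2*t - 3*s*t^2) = s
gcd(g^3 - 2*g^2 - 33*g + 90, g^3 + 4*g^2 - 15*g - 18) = g^2 + 3*g - 18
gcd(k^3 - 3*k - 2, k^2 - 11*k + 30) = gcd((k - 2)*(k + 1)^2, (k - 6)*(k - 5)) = 1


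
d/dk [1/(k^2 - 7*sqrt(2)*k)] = (-2*k + 7*sqrt(2))/(k^2*(k - 7*sqrt(2))^2)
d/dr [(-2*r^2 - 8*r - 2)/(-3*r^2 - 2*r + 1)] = 4*(-5*r^2 - 4*r - 3)/(9*r^4 + 12*r^3 - 2*r^2 - 4*r + 1)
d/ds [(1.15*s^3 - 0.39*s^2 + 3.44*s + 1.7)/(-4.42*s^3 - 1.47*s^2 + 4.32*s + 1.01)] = (-3.4143*s^4 + 40.3456*s^3 + 29.3985*s^2 + 4.2102*s - 3.8696)/(19.5364*s^6 + 12.9948*s^5 - 36.0279*s^4 - 21.6292*s^3 + 15.693*s^2 + 8.7264*s + 1.0201)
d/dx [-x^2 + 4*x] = 4 - 2*x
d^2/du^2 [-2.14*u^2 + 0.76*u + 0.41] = -4.28000000000000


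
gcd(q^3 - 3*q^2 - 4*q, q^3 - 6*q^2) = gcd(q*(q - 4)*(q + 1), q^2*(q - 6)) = q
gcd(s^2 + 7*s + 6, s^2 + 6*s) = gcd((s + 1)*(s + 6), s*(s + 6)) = s + 6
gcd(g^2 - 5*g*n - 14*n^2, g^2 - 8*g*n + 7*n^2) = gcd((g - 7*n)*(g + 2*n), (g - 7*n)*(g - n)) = g - 7*n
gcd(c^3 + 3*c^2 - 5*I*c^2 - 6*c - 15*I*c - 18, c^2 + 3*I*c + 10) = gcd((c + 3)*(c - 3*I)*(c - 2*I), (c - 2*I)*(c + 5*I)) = c - 2*I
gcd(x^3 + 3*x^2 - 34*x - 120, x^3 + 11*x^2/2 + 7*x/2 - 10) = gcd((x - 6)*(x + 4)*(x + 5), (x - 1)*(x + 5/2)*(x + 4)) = x + 4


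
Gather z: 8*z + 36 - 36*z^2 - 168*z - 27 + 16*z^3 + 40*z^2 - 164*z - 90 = 16*z^3 + 4*z^2 - 324*z - 81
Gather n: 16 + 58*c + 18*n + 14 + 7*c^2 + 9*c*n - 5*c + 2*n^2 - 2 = 7*c^2 + 53*c + 2*n^2 + n*(9*c + 18) + 28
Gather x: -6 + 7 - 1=0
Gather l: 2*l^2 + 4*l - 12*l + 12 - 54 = 2*l^2 - 8*l - 42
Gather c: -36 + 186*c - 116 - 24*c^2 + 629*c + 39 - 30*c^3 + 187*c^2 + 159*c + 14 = -30*c^3 + 163*c^2 + 974*c - 99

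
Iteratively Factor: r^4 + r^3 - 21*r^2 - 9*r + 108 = (r + 3)*(r^3 - 2*r^2 - 15*r + 36) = (r - 3)*(r + 3)*(r^2 + r - 12) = (r - 3)^2*(r + 3)*(r + 4)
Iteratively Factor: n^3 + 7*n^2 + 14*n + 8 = (n + 4)*(n^2 + 3*n + 2) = (n + 1)*(n + 4)*(n + 2)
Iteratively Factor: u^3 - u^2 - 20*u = (u - 5)*(u^2 + 4*u) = u*(u - 5)*(u + 4)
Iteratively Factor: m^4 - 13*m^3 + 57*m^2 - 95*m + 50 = (m - 2)*(m^3 - 11*m^2 + 35*m - 25) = (m - 2)*(m - 1)*(m^2 - 10*m + 25) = (m - 5)*(m - 2)*(m - 1)*(m - 5)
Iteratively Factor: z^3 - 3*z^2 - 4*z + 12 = (z + 2)*(z^2 - 5*z + 6) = (z - 2)*(z + 2)*(z - 3)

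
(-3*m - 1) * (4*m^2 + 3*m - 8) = -12*m^3 - 13*m^2 + 21*m + 8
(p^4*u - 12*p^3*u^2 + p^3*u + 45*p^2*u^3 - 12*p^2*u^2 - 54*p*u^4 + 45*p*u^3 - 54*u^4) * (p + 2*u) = p^5*u - 10*p^4*u^2 + p^4*u + 21*p^3*u^3 - 10*p^3*u^2 + 36*p^2*u^4 + 21*p^2*u^3 - 108*p*u^5 + 36*p*u^4 - 108*u^5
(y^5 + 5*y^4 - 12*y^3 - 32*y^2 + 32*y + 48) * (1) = y^5 + 5*y^4 - 12*y^3 - 32*y^2 + 32*y + 48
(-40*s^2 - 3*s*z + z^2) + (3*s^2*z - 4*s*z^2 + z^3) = 3*s^2*z - 40*s^2 - 4*s*z^2 - 3*s*z + z^3 + z^2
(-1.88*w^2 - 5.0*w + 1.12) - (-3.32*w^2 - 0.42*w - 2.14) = 1.44*w^2 - 4.58*w + 3.26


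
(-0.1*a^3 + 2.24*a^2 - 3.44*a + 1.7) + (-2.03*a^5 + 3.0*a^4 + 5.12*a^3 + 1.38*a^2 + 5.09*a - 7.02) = -2.03*a^5 + 3.0*a^4 + 5.02*a^3 + 3.62*a^2 + 1.65*a - 5.32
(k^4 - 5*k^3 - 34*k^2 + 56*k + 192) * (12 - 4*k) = -4*k^5 + 32*k^4 + 76*k^3 - 632*k^2 - 96*k + 2304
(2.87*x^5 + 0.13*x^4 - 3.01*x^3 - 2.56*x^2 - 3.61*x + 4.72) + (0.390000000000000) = 2.87*x^5 + 0.13*x^4 - 3.01*x^3 - 2.56*x^2 - 3.61*x + 5.11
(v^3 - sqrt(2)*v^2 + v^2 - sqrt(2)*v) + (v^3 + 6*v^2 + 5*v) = 2*v^3 - sqrt(2)*v^2 + 7*v^2 - sqrt(2)*v + 5*v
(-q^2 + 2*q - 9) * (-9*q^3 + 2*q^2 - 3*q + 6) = 9*q^5 - 20*q^4 + 88*q^3 - 30*q^2 + 39*q - 54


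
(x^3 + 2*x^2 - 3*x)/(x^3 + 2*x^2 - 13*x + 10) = x*(x + 3)/(x^2 + 3*x - 10)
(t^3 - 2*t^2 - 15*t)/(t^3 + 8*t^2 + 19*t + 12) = t*(t - 5)/(t^2 + 5*t + 4)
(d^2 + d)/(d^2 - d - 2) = d/(d - 2)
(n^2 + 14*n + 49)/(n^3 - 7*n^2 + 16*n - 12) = (n^2 + 14*n + 49)/(n^3 - 7*n^2 + 16*n - 12)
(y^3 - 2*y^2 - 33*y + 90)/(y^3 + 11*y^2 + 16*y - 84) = (y^2 - 8*y + 15)/(y^2 + 5*y - 14)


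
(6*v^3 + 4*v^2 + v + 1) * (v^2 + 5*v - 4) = 6*v^5 + 34*v^4 - 3*v^3 - 10*v^2 + v - 4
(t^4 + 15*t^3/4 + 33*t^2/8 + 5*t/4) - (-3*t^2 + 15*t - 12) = t^4 + 15*t^3/4 + 57*t^2/8 - 55*t/4 + 12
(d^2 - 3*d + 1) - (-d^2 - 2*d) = 2*d^2 - d + 1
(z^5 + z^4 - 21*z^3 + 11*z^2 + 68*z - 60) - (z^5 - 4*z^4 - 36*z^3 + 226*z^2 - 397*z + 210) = 5*z^4 + 15*z^3 - 215*z^2 + 465*z - 270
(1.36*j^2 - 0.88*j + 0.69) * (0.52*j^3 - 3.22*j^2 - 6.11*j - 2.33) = 0.7072*j^5 - 4.8368*j^4 - 5.1172*j^3 - 0.0138000000000007*j^2 - 2.1655*j - 1.6077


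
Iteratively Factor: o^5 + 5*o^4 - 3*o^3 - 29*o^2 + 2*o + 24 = (o + 4)*(o^4 + o^3 - 7*o^2 - o + 6) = (o + 1)*(o + 4)*(o^3 - 7*o + 6) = (o + 1)*(o + 3)*(o + 4)*(o^2 - 3*o + 2) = (o - 1)*(o + 1)*(o + 3)*(o + 4)*(o - 2)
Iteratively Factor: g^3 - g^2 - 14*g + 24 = (g - 2)*(g^2 + g - 12) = (g - 3)*(g - 2)*(g + 4)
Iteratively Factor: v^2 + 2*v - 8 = (v - 2)*(v + 4)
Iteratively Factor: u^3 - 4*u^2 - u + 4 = (u - 1)*(u^2 - 3*u - 4) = (u - 4)*(u - 1)*(u + 1)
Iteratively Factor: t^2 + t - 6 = (t + 3)*(t - 2)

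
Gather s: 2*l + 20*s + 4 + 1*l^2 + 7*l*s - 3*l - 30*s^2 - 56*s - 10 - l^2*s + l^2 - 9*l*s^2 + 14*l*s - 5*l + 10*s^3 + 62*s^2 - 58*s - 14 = 2*l^2 - 6*l + 10*s^3 + s^2*(32 - 9*l) + s*(-l^2 + 21*l - 94) - 20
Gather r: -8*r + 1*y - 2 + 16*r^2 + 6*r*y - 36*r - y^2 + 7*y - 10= 16*r^2 + r*(6*y - 44) - y^2 + 8*y - 12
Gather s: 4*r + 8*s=4*r + 8*s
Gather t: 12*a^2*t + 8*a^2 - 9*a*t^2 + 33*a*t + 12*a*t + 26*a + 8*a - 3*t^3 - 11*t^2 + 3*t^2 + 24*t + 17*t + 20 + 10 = 8*a^2 + 34*a - 3*t^3 + t^2*(-9*a - 8) + t*(12*a^2 + 45*a + 41) + 30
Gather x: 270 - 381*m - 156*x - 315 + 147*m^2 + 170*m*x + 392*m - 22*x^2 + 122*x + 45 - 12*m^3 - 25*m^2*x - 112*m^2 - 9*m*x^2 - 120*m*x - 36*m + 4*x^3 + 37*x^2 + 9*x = -12*m^3 + 35*m^2 - 25*m + 4*x^3 + x^2*(15 - 9*m) + x*(-25*m^2 + 50*m - 25)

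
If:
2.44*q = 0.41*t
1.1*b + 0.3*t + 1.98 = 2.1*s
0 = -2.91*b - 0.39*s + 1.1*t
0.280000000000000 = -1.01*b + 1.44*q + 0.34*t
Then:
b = 0.10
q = 0.11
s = 1.09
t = 0.66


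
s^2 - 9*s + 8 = (s - 8)*(s - 1)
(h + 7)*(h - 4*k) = h^2 - 4*h*k + 7*h - 28*k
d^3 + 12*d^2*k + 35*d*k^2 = d*(d + 5*k)*(d + 7*k)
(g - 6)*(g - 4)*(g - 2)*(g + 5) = g^4 - 7*g^3 - 16*g^2 + 172*g - 240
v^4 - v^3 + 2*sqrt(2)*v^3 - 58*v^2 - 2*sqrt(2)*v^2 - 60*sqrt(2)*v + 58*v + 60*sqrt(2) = (v - 1)*(v - 5*sqrt(2))*(v + sqrt(2))*(v + 6*sqrt(2))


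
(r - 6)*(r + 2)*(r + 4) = r^3 - 28*r - 48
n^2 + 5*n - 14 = (n - 2)*(n + 7)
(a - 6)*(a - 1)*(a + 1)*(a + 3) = a^4 - 3*a^3 - 19*a^2 + 3*a + 18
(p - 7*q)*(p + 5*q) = p^2 - 2*p*q - 35*q^2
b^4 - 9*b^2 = b^2*(b - 3)*(b + 3)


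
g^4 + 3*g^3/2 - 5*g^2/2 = g^2*(g - 1)*(g + 5/2)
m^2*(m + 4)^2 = m^4 + 8*m^3 + 16*m^2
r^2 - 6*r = r*(r - 6)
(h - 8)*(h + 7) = h^2 - h - 56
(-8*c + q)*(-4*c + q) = 32*c^2 - 12*c*q + q^2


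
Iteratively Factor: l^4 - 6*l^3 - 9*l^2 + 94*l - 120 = (l - 2)*(l^3 - 4*l^2 - 17*l + 60) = (l - 2)*(l + 4)*(l^2 - 8*l + 15) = (l - 5)*(l - 2)*(l + 4)*(l - 3)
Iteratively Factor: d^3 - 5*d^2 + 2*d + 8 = (d - 4)*(d^2 - d - 2) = (d - 4)*(d - 2)*(d + 1)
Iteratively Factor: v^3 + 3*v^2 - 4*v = (v + 4)*(v^2 - v) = v*(v + 4)*(v - 1)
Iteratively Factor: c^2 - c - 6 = (c + 2)*(c - 3)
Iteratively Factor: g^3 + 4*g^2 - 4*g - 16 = (g + 2)*(g^2 + 2*g - 8) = (g - 2)*(g + 2)*(g + 4)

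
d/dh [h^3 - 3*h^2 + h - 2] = 3*h^2 - 6*h + 1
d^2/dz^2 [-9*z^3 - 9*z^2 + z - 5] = -54*z - 18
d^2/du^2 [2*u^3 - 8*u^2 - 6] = 12*u - 16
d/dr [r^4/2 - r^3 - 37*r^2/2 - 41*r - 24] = 2*r^3 - 3*r^2 - 37*r - 41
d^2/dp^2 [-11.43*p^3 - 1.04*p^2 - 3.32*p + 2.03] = -68.58*p - 2.08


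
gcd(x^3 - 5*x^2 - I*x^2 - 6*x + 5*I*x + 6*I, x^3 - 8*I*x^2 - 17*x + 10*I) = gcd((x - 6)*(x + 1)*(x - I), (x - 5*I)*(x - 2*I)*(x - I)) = x - I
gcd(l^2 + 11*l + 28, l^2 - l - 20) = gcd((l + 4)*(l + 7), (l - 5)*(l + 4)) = l + 4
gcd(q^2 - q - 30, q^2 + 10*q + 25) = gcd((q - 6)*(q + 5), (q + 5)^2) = q + 5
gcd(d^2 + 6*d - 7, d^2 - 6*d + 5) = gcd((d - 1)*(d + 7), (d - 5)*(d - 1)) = d - 1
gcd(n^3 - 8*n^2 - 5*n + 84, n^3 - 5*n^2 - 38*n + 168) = n^2 - 11*n + 28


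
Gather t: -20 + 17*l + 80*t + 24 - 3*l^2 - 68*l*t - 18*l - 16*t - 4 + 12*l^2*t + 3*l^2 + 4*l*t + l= t*(12*l^2 - 64*l + 64)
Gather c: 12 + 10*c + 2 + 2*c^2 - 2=2*c^2 + 10*c + 12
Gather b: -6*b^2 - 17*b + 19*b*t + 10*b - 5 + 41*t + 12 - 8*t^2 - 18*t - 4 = -6*b^2 + b*(19*t - 7) - 8*t^2 + 23*t + 3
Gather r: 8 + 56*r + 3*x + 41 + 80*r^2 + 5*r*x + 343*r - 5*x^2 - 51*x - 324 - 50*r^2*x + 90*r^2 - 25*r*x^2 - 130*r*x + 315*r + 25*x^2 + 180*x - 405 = r^2*(170 - 50*x) + r*(-25*x^2 - 125*x + 714) + 20*x^2 + 132*x - 680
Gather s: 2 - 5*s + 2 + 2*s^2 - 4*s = 2*s^2 - 9*s + 4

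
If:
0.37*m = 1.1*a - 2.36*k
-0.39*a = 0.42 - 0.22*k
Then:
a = -0.11998820754717*m - 1.46108490566038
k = -0.212706367924528*m - 0.681014150943396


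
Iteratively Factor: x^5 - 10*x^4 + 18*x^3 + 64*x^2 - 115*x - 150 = (x - 5)*(x^4 - 5*x^3 - 7*x^2 + 29*x + 30) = (x - 5)*(x + 1)*(x^3 - 6*x^2 - x + 30) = (x - 5)*(x + 1)*(x + 2)*(x^2 - 8*x + 15) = (x - 5)^2*(x + 1)*(x + 2)*(x - 3)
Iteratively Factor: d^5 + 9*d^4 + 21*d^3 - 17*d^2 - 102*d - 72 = (d - 2)*(d^4 + 11*d^3 + 43*d^2 + 69*d + 36) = (d - 2)*(d + 3)*(d^3 + 8*d^2 + 19*d + 12) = (d - 2)*(d + 1)*(d + 3)*(d^2 + 7*d + 12) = (d - 2)*(d + 1)*(d + 3)^2*(d + 4)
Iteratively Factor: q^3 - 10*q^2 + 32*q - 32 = (q - 4)*(q^2 - 6*q + 8) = (q - 4)^2*(q - 2)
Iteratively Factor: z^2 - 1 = (z + 1)*(z - 1)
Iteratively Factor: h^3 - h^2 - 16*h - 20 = (h + 2)*(h^2 - 3*h - 10) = (h - 5)*(h + 2)*(h + 2)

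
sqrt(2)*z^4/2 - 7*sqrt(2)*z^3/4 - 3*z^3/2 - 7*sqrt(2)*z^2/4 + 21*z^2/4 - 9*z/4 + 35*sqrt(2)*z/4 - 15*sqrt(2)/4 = (z - 3)*(z - 1/2)*(z - 5*sqrt(2)/2)*(sqrt(2)*z/2 + 1)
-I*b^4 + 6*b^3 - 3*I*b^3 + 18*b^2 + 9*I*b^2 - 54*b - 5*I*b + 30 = (b - 1)*(b + 5)*(b + 6*I)*(-I*b + I)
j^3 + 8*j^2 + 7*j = j*(j + 1)*(j + 7)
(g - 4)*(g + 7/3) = g^2 - 5*g/3 - 28/3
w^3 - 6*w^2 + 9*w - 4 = (w - 4)*(w - 1)^2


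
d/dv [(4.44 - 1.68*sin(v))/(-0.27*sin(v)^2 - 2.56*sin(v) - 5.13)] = (-0.4536*sin(v)^2 + 2.3976*sin(v) + 19.9848)*cos(v)/(0.0729*sin(v)^4 + 1.3824*sin(v)^3 + 9.3238*sin(v)^2 + 26.2656*sin(v) + 26.3169)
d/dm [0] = 0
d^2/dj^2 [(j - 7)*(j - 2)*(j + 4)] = 6*j - 10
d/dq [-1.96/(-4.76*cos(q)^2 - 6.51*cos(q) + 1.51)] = (18.6592*cos(q) + 12.7596)*sin(q)/(4.76*cos(q)^2 + 6.51*cos(q) - 1.51)^2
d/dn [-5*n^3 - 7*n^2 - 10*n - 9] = -15*n^2 - 14*n - 10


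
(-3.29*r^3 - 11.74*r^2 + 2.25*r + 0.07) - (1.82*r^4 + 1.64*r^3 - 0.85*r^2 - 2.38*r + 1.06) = -1.82*r^4 - 4.93*r^3 - 10.89*r^2 + 4.63*r - 0.99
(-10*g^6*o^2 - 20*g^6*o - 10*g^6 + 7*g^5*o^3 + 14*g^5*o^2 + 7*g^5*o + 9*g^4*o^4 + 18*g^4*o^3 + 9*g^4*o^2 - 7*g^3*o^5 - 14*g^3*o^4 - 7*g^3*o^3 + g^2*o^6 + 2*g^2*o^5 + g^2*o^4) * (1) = -10*g^6*o^2 - 20*g^6*o - 10*g^6 + 7*g^5*o^3 + 14*g^5*o^2 + 7*g^5*o + 9*g^4*o^4 + 18*g^4*o^3 + 9*g^4*o^2 - 7*g^3*o^5 - 14*g^3*o^4 - 7*g^3*o^3 + g^2*o^6 + 2*g^2*o^5 + g^2*o^4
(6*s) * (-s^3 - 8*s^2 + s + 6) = -6*s^4 - 48*s^3 + 6*s^2 + 36*s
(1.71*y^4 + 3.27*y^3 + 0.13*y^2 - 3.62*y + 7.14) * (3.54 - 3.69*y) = -6.3099*y^5 - 6.0129*y^4 + 11.0961*y^3 + 13.818*y^2 - 39.1614*y + 25.2756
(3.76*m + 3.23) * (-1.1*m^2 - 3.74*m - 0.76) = -4.136*m^3 - 17.6154*m^2 - 14.9378*m - 2.4548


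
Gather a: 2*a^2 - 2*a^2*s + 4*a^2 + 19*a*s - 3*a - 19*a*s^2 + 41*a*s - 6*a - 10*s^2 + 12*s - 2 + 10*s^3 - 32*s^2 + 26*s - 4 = a^2*(6 - 2*s) + a*(-19*s^2 + 60*s - 9) + 10*s^3 - 42*s^2 + 38*s - 6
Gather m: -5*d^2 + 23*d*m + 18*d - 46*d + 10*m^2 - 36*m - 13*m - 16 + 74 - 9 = -5*d^2 - 28*d + 10*m^2 + m*(23*d - 49) + 49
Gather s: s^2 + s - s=s^2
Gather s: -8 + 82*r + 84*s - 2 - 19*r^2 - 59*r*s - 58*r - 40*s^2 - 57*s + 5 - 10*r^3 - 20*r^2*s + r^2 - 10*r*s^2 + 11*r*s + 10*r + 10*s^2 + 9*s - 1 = -10*r^3 - 18*r^2 + 34*r + s^2*(-10*r - 30) + s*(-20*r^2 - 48*r + 36) - 6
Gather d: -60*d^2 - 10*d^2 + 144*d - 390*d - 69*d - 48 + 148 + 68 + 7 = -70*d^2 - 315*d + 175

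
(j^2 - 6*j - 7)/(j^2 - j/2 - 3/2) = 2*(j - 7)/(2*j - 3)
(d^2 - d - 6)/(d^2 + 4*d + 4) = (d - 3)/(d + 2)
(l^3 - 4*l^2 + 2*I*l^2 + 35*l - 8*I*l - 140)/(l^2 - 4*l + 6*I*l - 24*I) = (l^2 + 2*I*l + 35)/(l + 6*I)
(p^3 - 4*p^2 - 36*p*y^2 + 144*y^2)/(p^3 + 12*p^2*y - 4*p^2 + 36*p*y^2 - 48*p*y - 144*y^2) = (p - 6*y)/(p + 6*y)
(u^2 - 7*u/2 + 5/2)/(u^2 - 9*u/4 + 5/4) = 2*(2*u - 5)/(4*u - 5)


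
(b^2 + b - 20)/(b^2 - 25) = (b - 4)/(b - 5)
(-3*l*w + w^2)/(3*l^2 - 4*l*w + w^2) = w/(-l + w)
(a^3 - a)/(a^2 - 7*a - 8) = a*(a - 1)/(a - 8)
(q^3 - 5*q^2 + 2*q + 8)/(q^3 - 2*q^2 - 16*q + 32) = (q + 1)/(q + 4)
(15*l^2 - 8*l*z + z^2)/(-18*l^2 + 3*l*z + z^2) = (-5*l + z)/(6*l + z)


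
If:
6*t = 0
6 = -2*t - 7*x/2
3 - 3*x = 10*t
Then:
No Solution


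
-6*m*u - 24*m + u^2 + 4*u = (-6*m + u)*(u + 4)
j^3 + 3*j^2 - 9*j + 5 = (j - 1)^2*(j + 5)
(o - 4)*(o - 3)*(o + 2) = o^3 - 5*o^2 - 2*o + 24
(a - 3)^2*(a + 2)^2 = a^4 - 2*a^3 - 11*a^2 + 12*a + 36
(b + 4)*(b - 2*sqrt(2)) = b^2 - 2*sqrt(2)*b + 4*b - 8*sqrt(2)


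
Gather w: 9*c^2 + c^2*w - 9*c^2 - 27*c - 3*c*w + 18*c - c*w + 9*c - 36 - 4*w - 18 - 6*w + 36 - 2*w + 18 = w*(c^2 - 4*c - 12)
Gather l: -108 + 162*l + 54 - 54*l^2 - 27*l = -54*l^2 + 135*l - 54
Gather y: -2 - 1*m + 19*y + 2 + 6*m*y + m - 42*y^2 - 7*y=-42*y^2 + y*(6*m + 12)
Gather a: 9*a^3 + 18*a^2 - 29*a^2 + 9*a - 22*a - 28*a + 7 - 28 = 9*a^3 - 11*a^2 - 41*a - 21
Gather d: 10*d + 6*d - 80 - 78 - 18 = 16*d - 176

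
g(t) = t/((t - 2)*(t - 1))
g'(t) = -t/((t - 2)*(t - 1)^2) - t/((t - 2)^2*(t - 1)) + 1/((t - 2)*(t - 1)) = (2 - t^2)/(t^4 - 6*t^3 + 13*t^2 - 12*t + 4)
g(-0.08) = -0.04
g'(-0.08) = 0.40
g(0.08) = 0.05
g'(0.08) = 0.64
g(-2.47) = -0.16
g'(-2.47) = -0.02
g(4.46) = 0.52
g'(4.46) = -0.25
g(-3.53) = -0.14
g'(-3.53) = -0.02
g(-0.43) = -0.12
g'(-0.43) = 0.15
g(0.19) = 0.13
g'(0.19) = 0.91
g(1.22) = -7.11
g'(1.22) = 17.37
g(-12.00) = -0.07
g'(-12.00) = 0.00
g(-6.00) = -0.11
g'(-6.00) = -0.01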